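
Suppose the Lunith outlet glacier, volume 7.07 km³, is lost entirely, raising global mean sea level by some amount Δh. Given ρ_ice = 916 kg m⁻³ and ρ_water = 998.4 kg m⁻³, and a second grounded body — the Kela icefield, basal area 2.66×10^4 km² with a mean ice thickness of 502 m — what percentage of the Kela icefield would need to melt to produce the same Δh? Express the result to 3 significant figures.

Equal sea-level rise means equal mass of meltwater, i.e. equal mass of ice lost.
Ice mass of Lunith: 6.476×10^12 kg; ice mass of Kela: 1.223×10^16 kg.
Fraction required = 6.476×10^12 / 1.223×10^16 = 5.29×10^-4 → 0.0529 %.

≈ 0.0529 %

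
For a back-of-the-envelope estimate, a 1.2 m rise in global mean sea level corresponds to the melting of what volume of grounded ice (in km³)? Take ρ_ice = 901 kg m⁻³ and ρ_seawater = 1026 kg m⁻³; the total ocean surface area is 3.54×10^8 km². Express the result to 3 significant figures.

≈ 4.84×10^5 km³

Required water volume = Δh × A = 1.2 m × 3.54×10^14 m² = 4.248×10^14 m³ = 4.248×10^5 km³.
Ice volume = water volume × ρ_w/ρ_ice = 4.248×10^5 × 1026/901 = 4.84×10^5 km³.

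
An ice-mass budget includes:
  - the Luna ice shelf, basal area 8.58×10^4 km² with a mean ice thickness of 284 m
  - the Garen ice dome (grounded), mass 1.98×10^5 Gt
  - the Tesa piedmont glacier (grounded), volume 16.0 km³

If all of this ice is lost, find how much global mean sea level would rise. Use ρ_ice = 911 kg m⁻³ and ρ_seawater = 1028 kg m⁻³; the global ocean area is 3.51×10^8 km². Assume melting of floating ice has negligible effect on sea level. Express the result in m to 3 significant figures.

≈ 0.549 m

The Luna ice shelf is floating and already displaces its own weight of water, so its melt adds essentially nothing to sea level.
Garen: 1.98×10^5 Gt = 1.980×10^17 kg; dividing by ρ_w = 1028 kg m⁻³ gives 1.926×10^14 m³ of water.
Tesa: 16.0 km³ × (911/1028) = 14.18 km³ of water.
Total added water ≈ 1.926×10^14 m³ over 3.51×10^14 m² → Δh = 0.549 m.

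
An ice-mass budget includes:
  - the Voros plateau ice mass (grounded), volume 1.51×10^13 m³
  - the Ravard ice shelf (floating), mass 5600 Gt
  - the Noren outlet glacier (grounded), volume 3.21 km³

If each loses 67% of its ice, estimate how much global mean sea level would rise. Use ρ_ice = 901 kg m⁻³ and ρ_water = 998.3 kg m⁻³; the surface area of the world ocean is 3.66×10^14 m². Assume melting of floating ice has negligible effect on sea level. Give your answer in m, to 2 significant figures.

Voros: 0.67 × 1.51×10^13 m³ × (901/998.3) = 9.131×10^12 m³ of water.
The Ravard ice shelf is floating and already displaces its own weight of water, so its melt adds essentially nothing to sea level.
Noren: 0.67 × 3.21 km³ × (901/998.3) = 1.941 km³ of water.
Total added water ≈ 9.133×10^12 m³ over 3.66×10^14 m² → Δh = 0.0250 m.

≈ 0.025 m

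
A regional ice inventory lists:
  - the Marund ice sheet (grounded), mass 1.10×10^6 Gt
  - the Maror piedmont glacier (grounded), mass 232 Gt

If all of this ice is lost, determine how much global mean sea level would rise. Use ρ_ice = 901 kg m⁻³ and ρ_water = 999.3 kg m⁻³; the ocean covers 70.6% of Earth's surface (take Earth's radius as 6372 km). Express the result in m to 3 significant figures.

Marund: 1.10×10^6 Gt = 1.100×10^18 kg; dividing by ρ_w = 999.3 kg m⁻³ gives 1.101×10^15 m³ of water.
Maror: 232 Gt = 2.320×10^14 kg; dividing by ρ_w = 999.3 kg m⁻³ gives 2.322×10^11 m³ of water.
Total added water ≈ 1.101×10^15 m³ over 3.60×10^14 m² → Δh = 3.06 m.

≈ 3.06 m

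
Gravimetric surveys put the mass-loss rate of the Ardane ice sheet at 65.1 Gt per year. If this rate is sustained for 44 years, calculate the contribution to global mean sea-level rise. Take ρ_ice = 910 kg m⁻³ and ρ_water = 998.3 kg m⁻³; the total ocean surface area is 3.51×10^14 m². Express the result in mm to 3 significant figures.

Total mass lost = 65.1 Gt/yr × 44 yr = 2864 Gt = 2.864×10^15 kg.
ρ_w = 998.3 kg m⁻³, so water volume = 2.864×10^15 / 998.3 = 2.869×10^12 m³.
Δh = 2.869×10^12 / 3.51×10^14 = 8.17×10^-3 m = 8.17 mm.

≈ 8.17 mm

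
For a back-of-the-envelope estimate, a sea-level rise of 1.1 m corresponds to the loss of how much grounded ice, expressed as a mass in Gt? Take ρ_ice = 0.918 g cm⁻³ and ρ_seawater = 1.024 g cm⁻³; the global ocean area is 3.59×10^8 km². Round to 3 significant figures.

Required water volume = Δh × A = 1.1 m × 3.59×10^14 m² = 3.949×10^14 m³.
ρ_w = 1.024 g cm⁻³ = 1024 kg m⁻³, so the mass of water = 3.949×10^14 m³ × 1024 kg m⁻³ = 4.044×10^17 kg = 4.04×10^5 Gt (and the same mass of ice, by conservation).

≈ 4.04×10^5 Gt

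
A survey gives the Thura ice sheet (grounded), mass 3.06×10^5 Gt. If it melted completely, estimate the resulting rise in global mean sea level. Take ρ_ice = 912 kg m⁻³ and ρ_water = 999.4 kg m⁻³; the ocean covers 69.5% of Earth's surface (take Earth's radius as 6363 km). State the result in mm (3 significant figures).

≈ 866 mm

Thura: 3.06×10^5 Gt = 3.060×10^17 kg; dividing by ρ_w = 999.4 kg m⁻³ gives 3.062×10^14 m³ of water.
Spread over 3.54×10^14 m² of ocean, Δh = 3.062×10^14 / 3.54×10^14 = 0.866 m = 866 mm.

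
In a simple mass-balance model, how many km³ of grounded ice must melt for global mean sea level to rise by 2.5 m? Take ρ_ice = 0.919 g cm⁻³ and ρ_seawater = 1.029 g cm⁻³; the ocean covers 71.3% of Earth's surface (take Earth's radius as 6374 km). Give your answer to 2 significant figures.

Required water volume = Δh × A = 2.5 m × 3.64×10^14 m² = 9.100×10^14 m³ = 9.100×10^5 km³.
Ice volume = water volume × ρ_w/ρ_ice = 9.100×10^5 × 1029/919 = 1.0×10^6 km³.

≈ 1.0×10^6 km³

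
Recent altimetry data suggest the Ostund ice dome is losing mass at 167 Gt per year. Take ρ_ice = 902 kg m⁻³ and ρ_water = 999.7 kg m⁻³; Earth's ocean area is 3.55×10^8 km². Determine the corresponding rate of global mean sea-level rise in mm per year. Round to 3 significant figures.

≈ 0.471 mm/yr

ρ_w = 999.7 kg m⁻³. Annual water volume added = 167 Gt / ρ_w = 1.670×10^14 kg / 999.7 kg m⁻³ = 1.671×10^11 m³.
Δh per year = 1.671×10^11 / 3.55×10^14 = 4.71×10^-4 m = 0.471 mm.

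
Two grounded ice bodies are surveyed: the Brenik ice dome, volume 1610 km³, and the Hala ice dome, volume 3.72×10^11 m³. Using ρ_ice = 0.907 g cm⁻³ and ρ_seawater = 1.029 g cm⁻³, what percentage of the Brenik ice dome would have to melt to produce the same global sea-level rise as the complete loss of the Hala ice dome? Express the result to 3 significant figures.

≈ 23.1 %

Equal sea-level rise means equal mass of meltwater, i.e. equal mass of ice lost.
Ice mass of Hala: 3.374×10^14 kg; ice mass of Brenik: 1.460×10^15 kg.
Fraction required = 3.374×10^14 / 1.460×10^15 = 0.231 → 23.1 %.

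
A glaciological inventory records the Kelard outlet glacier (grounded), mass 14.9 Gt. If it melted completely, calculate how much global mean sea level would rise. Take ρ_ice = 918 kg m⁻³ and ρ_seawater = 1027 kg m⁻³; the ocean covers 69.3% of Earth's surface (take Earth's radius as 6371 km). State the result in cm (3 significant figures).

≈ 4.10×10^-3 cm

Kelard: 14.9 Gt = 1.490×10^13 kg; dividing by ρ_w = 1027 kg m⁻³ gives 1.451×10^10 m³ of water.
Spread over 3.53×10^14 m² of ocean, Δh = 1.451×10^10 / 3.53×10^14 = 4.10×10^-5 m = 4.10×10^-3 cm.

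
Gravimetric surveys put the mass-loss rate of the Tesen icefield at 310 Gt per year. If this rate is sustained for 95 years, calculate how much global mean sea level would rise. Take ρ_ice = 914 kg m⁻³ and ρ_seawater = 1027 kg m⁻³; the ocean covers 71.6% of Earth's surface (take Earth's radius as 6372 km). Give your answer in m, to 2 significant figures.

≈ 0.078 m

Total mass lost = 310 Gt/yr × 95 yr = 2.945×10^4 Gt = 2.945×10^16 kg.
ρ_w = 1027 kg m⁻³, so water volume = 2.945×10^16 / 1027 = 2.868×10^13 m³.
Δh = 2.868×10^13 / 3.65×10^14 = 0.0785 m.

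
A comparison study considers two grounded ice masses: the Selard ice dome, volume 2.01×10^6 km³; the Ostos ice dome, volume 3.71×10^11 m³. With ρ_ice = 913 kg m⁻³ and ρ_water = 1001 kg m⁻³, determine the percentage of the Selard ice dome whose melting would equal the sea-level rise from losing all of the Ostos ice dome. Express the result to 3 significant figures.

≈ 0.0185 %

Equal sea-level rise means equal mass of meltwater, i.e. equal mass of ice lost.
Ice mass of Ostos: 3.387×10^14 kg; ice mass of Selard: 1.835×10^18 kg.
Fraction required = 3.387×10^14 / 1.835×10^18 = 1.85×10^-4 → 0.0185 %.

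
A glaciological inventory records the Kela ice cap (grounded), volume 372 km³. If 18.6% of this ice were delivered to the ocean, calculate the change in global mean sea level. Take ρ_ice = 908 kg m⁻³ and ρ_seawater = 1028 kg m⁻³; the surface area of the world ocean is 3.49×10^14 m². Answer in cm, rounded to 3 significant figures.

Kela: 0.186 × 372 km³ × (908/1028) = 61.12 km³ of water.
Spread over 3.49×10^14 m² of ocean, Δh = 6.112×10^10 / 3.49×10^14 = 1.75×10^-4 m = 0.0175 cm.

≈ 0.0175 cm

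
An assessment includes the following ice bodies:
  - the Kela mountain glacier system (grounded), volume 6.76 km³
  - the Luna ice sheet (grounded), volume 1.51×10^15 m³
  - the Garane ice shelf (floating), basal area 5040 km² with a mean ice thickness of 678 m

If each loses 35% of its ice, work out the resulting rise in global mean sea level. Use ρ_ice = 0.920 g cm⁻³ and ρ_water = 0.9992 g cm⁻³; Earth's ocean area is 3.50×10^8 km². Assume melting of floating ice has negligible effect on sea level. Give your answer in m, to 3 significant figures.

Kela: 0.35 × 6.76 km³ × (920/999.2) = 2.178 km³ of water.
Luna: 0.35 × 1.51×10^15 m³ × (920/999.2) = 4.866×10^14 m³ of water.
The Garane ice shelf is floating and already displaces its own weight of water, so its melt adds essentially nothing to sea level.
Total added water ≈ 4.866×10^14 m³ over 3.50×10^14 m² → Δh = 1.39 m.

≈ 1.39 m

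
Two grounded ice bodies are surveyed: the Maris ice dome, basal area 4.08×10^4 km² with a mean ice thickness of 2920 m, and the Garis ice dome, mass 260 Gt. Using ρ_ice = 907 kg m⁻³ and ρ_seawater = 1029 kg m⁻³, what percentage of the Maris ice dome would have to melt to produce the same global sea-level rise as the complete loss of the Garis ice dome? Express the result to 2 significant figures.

Equal sea-level rise means equal mass of meltwater, i.e. equal mass of ice lost.
Ice mass of Garis: 2.600×10^14 kg; ice mass of Maris: 1.081×10^17 kg.
Fraction required = 2.600×10^14 / 1.081×10^17 = 2.41×10^-3 → 0.24 %.

≈ 0.24 %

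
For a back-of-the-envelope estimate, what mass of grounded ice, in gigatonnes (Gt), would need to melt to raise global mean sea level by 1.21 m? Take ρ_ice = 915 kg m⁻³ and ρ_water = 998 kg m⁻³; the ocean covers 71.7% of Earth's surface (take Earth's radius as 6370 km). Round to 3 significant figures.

≈ 4.41×10^5 Gt

Required water volume = Δh × A = 1.21 m × 3.66×10^14 m² = 4.424×10^14 m³.
ρ_w = 998 kg m⁻³, so the mass of water = 4.424×10^14 m³ × 998 kg m⁻³ = 4.415×10^17 kg = 4.41×10^5 Gt (and the same mass of ice, by conservation).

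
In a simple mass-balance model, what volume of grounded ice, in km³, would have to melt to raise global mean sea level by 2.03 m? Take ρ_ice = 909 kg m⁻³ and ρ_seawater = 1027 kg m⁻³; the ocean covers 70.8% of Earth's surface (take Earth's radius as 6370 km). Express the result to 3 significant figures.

≈ 8.28×10^5 km³

Required water volume = Δh × A = 2.03 m × 3.61×10^14 m² = 7.329×10^14 m³ = 7.329×10^5 km³.
Ice volume = water volume × ρ_w/ρ_ice = 7.329×10^5 × 1027/909 = 8.28×10^5 km³.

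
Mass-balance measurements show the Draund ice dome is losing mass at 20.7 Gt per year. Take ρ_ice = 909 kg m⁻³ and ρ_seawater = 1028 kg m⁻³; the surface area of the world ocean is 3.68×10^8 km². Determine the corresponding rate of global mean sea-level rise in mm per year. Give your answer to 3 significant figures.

ρ_w = 1028 kg m⁻³. Annual water volume added = 20.7 Gt / ρ_w = 2.070×10^13 kg / 1028 kg m⁻³ = 2.014×10^10 m³.
Δh per year = 2.014×10^10 / 3.68×10^14 = 5.47×10^-5 m = 0.0547 mm.

≈ 0.0547 mm/yr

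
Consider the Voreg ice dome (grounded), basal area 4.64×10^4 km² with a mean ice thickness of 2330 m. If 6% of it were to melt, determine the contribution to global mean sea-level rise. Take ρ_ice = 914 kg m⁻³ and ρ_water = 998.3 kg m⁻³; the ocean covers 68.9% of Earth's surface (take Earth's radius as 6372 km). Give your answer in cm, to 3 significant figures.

≈ 1.69 cm

Voreg: ice volume = 4.64×10^4 km² × 2330 m = 1.081×10^5 km³; 0.06 × 1.081×10^5 × (914/998.3) = 5939 km³ of water.
Spread over 3.52×10^14 m² of ocean, Δh = 5.939×10^12 / 3.52×10^14 = 0.0169 m = 1.69 cm.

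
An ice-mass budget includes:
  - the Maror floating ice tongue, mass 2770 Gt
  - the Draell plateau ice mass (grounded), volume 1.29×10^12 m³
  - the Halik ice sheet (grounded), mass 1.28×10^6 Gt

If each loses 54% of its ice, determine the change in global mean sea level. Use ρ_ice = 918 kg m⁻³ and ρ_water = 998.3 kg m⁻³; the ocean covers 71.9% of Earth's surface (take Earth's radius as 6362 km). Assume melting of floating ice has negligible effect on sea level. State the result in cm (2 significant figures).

The Maror floating ice tongue is floating and already displaces its own weight of water, so its melt adds essentially nothing to sea level.
Draell: 0.54 × 1.29×10^12 m³ × (918/998.3) = 6.406×10^11 m³ of water.
Halik: 0.54 × 1.28×10^6 Gt = 6.912×10^17 kg; dividing by ρ_w = 998.3 kg m⁻³ gives 6.924×10^14 m³ of water.
Total added water ≈ 6.930×10^14 m³ over 3.66×10^14 m² → Δh = 1.90 m = 190 cm.

≈ 190 cm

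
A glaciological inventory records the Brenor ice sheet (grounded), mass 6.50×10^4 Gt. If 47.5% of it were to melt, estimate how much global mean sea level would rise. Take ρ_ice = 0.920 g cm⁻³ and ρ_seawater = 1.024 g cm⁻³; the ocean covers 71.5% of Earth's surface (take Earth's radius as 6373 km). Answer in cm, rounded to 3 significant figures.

≈ 8.26 cm

Brenor: 0.475 × 6.50×10^4 Gt = 3.088×10^16 kg; dividing by ρ_w = 1.024 g cm⁻³ = 1024 kg m⁻³ gives 3.015×10^13 m³ of water.
Spread over 3.65×10^14 m² of ocean, Δh = 3.015×10^13 / 3.65×10^14 = 0.0826 m = 8.26 cm.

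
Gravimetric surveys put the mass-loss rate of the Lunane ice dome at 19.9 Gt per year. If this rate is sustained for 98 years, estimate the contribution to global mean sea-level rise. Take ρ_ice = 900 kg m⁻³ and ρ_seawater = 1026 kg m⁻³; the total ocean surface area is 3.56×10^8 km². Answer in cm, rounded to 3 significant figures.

Total mass lost = 19.9 Gt/yr × 98 yr = 1950 Gt = 1.950×10^15 kg.
ρ_w = 1026 kg m⁻³, so water volume = 1.950×10^15 / 1026 = 1.901×10^12 m³.
Δh = 1.901×10^12 / 3.56×10^14 = 5.34×10^-3 m = 0.534 cm.

≈ 0.534 cm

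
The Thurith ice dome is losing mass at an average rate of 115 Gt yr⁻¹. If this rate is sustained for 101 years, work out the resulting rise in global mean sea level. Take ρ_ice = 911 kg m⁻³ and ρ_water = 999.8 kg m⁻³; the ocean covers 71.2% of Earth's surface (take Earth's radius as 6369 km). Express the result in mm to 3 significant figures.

≈ 32.0 mm

Total mass lost = 115 Gt/yr × 101 yr = 1.162×10^4 Gt = 1.162×10^16 kg.
ρ_w = 999.8 kg m⁻³, so water volume = 1.162×10^16 / 999.8 = 1.162×10^13 m³.
Δh = 1.162×10^13 / 3.63×10^14 = 0.0320 m = 32.0 mm.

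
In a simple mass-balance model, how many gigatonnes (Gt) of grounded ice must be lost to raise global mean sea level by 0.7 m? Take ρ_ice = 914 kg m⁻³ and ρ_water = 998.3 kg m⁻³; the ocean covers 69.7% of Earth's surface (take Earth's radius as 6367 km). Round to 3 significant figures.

≈ 2.48×10^5 Gt

Required water volume = Δh × A = 0.7 m × 3.55×10^14 m² = 2.485×10^14 m³.
ρ_w = 998.3 kg m⁻³, so the mass of water = 2.485×10^14 m³ × 998.3 kg m⁻³ = 2.481×10^17 kg = 2.48×10^5 Gt (and the same mass of ice, by conservation).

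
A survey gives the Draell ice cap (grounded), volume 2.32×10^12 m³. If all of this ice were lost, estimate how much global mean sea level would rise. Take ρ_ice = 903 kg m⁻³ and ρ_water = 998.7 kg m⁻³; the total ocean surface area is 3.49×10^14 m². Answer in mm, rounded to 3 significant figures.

Draell: 2.32×10^12 m³ × (903/998.7) = 2.098×10^12 m³ of water.
Spread over 3.49×10^14 m² of ocean, Δh = 2.098×10^12 / 3.49×10^14 = 6.01×10^-3 m = 6.01 mm.

≈ 6.01 mm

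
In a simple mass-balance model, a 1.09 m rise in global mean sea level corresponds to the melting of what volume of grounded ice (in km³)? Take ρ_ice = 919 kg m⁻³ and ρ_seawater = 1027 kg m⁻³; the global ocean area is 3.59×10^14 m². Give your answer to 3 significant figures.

Required water volume = Δh × A = 1.09 m × 3.59×10^14 m² = 3.913×10^14 m³ = 3.913×10^5 km³.
Ice volume = water volume × ρ_w/ρ_ice = 3.913×10^5 × 1027/919 = 4.37×10^5 km³.

≈ 4.37×10^5 km³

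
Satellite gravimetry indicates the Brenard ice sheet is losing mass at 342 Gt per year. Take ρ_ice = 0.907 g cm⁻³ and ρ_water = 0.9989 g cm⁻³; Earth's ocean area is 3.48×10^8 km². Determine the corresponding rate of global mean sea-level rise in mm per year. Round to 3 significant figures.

≈ 0.984 mm/yr

ρ_w = 0.9989 g cm⁻³ = 998.9 kg m⁻³. Annual water volume added = 342 Gt / ρ_w = 3.420×10^14 kg / 998.9 kg m⁻³ = 3.424×10^11 m³.
Δh per year = 3.424×10^11 / 3.48×10^14 = 9.84×10^-4 m = 0.984 mm.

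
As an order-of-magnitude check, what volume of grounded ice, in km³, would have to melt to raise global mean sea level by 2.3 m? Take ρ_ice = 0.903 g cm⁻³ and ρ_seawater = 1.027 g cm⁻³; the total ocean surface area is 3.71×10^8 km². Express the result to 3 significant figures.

≈ 9.70×10^5 km³

Required water volume = Δh × A = 2.3 m × 3.71×10^14 m² = 8.533×10^14 m³ = 8.533×10^5 km³.
Ice volume = water volume × ρ_w/ρ_ice = 8.533×10^5 × 1027/903 = 9.70×10^5 km³.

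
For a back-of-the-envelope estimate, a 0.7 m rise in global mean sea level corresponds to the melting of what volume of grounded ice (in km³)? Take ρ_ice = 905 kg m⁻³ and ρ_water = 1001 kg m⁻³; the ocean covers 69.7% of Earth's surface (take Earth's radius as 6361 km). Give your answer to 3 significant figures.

≈ 2.74×10^5 km³

Required water volume = Δh × A = 0.7 m × 3.54×10^14 m² = 2.481×10^14 m³ = 2.481×10^5 km³.
Ice volume = water volume × ρ_w/ρ_ice = 2.481×10^5 × 1001/905 = 2.74×10^5 km³.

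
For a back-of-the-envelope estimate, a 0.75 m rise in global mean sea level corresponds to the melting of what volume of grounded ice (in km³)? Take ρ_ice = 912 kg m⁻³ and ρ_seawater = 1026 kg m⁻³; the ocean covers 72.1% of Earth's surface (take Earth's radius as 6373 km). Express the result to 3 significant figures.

≈ 3.10×10^5 km³

Required water volume = Δh × A = 0.75 m × 3.68×10^14 m² = 2.760×10^14 m³ = 2.760×10^5 km³.
Ice volume = water volume × ρ_w/ρ_ice = 2.760×10^5 × 1026/912 = 3.10×10^5 km³.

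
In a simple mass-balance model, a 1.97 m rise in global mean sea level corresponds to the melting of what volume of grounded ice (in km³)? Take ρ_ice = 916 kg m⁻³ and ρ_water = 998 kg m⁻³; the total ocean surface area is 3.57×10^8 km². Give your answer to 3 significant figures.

≈ 7.66×10^5 km³

Required water volume = Δh × A = 1.97 m × 3.57×10^14 m² = 7.033×10^14 m³ = 7.033×10^5 km³.
Ice volume = water volume × ρ_w/ρ_ice = 7.033×10^5 × 998/916 = 7.66×10^5 km³.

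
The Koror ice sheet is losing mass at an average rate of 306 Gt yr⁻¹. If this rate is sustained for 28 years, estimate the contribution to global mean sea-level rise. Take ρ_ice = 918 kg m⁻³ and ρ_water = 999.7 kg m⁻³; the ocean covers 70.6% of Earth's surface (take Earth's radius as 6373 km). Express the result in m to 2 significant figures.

≈ 0.024 m

Total mass lost = 306 Gt/yr × 28 yr = 8568 Gt = 8.568×10^15 kg.
ρ_w = 999.7 kg m⁻³, so water volume = 8.568×10^15 / 999.7 = 8.571×10^12 m³.
Δh = 8.571×10^12 / 3.60×10^14 = 0.0238 m.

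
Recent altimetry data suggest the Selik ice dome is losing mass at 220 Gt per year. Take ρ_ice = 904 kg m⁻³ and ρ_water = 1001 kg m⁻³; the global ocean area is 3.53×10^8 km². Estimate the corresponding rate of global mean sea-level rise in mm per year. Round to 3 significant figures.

ρ_w = 1001 kg m⁻³. Annual water volume added = 220 Gt / ρ_w = 2.200×10^14 kg / 1001 kg m⁻³ = 2.198×10^11 m³.
Δh per year = 2.198×10^11 / 3.53×10^14 = 6.23×10^-4 m = 0.623 mm.

≈ 0.623 mm/yr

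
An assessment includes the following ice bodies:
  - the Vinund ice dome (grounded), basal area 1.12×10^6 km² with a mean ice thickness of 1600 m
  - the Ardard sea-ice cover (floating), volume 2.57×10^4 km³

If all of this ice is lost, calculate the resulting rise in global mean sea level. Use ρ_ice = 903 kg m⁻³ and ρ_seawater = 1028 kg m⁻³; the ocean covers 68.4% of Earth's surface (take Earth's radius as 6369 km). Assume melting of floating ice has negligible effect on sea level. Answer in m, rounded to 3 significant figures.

≈ 4.51 m

Vinund: ice volume = 1.12×10^6 km² × 1600 m = 1.792×10^6 km³; 1.792×10^6 × (903/1028) = 1.574×10^6 km³ of water.
The Ardard sea-ice cover is floating and already displaces its own weight of water, so its melt adds essentially nothing to sea level.
Total added water ≈ 1.574×10^15 m³ over 3.49×10^14 m² → Δh = 4.51 m.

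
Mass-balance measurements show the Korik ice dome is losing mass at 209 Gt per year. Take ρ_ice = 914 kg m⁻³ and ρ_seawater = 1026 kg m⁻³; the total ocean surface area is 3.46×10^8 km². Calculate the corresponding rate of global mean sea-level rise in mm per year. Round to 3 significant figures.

ρ_w = 1026 kg m⁻³. Annual water volume added = 209 Gt / ρ_w = 2.090×10^14 kg / 1026 kg m⁻³ = 2.037×10^11 m³.
Δh per year = 2.037×10^11 / 3.46×10^14 = 5.89×10^-4 m = 0.589 mm.

≈ 0.589 mm/yr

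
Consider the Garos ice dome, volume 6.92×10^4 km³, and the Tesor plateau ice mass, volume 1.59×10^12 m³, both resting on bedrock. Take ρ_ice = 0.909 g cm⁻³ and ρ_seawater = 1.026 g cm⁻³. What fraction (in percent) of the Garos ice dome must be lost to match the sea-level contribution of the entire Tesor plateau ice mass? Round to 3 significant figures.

Equal sea-level rise means equal mass of meltwater, i.e. equal mass of ice lost.
Ice mass of Tesor: 1.445×10^15 kg; ice mass of Garos: 6.290×10^16 kg.
Fraction required = 1.445×10^15 / 6.290×10^16 = 0.0230 → 2.30 %.

≈ 2.30 %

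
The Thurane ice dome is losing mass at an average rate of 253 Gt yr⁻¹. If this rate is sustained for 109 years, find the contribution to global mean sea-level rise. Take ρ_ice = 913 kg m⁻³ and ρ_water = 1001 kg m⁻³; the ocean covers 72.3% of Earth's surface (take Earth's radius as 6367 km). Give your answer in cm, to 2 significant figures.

Total mass lost = 253 Gt/yr × 109 yr = 2.758×10^4 Gt = 2.758×10^16 kg.
ρ_w = 1001 kg m⁻³, so water volume = 2.758×10^16 / 1001 = 2.755×10^13 m³.
Δh = 2.755×10^13 / 3.68×10^14 = 0.0748 m = 7.5 cm.

≈ 7.5 cm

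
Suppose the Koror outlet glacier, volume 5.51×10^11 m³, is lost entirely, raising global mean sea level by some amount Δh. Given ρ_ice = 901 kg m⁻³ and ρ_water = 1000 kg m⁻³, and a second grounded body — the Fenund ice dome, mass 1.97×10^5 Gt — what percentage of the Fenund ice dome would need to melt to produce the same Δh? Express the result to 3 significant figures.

≈ 0.252 %

Equal sea-level rise means equal mass of meltwater, i.e. equal mass of ice lost.
Ice mass of Koror: 4.965×10^14 kg; ice mass of Fenund: 1.970×10^17 kg.
Fraction required = 4.965×10^14 / 1.970×10^17 = 2.52×10^-3 → 0.252 %.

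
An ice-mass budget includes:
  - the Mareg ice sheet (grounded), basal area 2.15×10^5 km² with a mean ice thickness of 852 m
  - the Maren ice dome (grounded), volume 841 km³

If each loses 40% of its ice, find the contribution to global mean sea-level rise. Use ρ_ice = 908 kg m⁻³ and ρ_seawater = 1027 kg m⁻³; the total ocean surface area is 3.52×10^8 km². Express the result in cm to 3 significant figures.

Mareg: ice volume = 2.15×10^5 km² × 852 m = 1.832×10^5 km³; 0.4 × 1.832×10^5 × (908/1027) = 6.478×10^4 km³ of water.
Maren: 0.4 × 841 km³ × (908/1027) = 297.4 km³ of water.
Total added water ≈ 6.508×10^13 m³ over 3.52×10^14 m² → Δh = 0.185 m = 18.5 cm.

≈ 18.5 cm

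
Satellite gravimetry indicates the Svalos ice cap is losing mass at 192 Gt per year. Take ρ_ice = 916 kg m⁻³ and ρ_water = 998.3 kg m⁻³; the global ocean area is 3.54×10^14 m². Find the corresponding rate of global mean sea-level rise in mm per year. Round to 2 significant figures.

ρ_w = 998.3 kg m⁻³. Annual water volume added = 192 Gt / ρ_w = 1.920×10^14 kg / 998.3 kg m⁻³ = 1.923×10^11 m³.
Δh per year = 1.923×10^11 / 3.54×10^14 = 5.43×10^-4 m = 0.54 mm.

≈ 0.54 mm/yr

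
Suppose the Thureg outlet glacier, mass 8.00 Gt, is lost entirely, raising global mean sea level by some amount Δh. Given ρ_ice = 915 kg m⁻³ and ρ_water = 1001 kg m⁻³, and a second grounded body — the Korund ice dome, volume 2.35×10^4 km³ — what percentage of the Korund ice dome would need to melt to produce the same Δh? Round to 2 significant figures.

≈ 0.037 %

Equal sea-level rise means equal mass of meltwater, i.e. equal mass of ice lost.
Ice mass of Thureg: 8.000×10^12 kg; ice mass of Korund: 2.150×10^16 kg.
Fraction required = 8.000×10^12 / 2.150×10^16 = 3.72×10^-4 → 0.037 %.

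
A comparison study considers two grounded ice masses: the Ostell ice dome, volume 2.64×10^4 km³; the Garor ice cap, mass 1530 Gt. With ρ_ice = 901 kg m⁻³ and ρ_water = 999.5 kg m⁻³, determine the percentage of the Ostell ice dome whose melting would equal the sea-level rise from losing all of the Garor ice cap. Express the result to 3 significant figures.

Equal sea-level rise means equal mass of meltwater, i.e. equal mass of ice lost.
Ice mass of Garor: 1.530×10^15 kg; ice mass of Ostell: 2.379×10^16 kg.
Fraction required = 1.530×10^15 / 2.379×10^16 = 0.0643 → 6.43 %.

≈ 6.43 %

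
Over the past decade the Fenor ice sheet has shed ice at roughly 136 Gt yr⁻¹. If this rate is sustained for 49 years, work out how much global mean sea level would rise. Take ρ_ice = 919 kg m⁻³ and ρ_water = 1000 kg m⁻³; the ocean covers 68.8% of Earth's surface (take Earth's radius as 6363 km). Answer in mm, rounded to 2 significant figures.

≈ 19 mm

Total mass lost = 136 Gt/yr × 49 yr = 6664 Gt = 6.664×10^15 kg.
ρ_w = 1000 kg m⁻³, so water volume = 6.664×10^15 / 1000 = 6.664×10^12 m³.
Δh = 6.664×10^12 / 3.50×10^14 = 0.0190 m = 19 mm.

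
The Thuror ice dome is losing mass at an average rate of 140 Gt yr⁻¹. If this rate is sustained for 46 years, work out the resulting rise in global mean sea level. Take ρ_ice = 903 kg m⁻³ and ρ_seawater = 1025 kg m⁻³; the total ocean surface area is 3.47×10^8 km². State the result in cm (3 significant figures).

≈ 1.81 cm

Total mass lost = 140 Gt/yr × 46 yr = 6440 Gt = 6.440×10^15 kg.
ρ_w = 1025 kg m⁻³, so water volume = 6.440×10^15 / 1025 = 6.283×10^12 m³.
Δh = 6.283×10^12 / 3.47×10^14 = 0.0181 m = 1.81 cm.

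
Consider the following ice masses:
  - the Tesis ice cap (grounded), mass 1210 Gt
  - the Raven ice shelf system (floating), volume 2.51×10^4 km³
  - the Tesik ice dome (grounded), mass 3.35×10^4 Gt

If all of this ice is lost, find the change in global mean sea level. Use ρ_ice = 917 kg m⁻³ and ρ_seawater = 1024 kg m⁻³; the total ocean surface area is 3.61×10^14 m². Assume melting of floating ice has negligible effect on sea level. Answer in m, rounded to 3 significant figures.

Tesis: 1210 Gt = 1.210×10^15 kg; dividing by ρ_w = 1024 kg m⁻³ gives 1.182×10^12 m³ of water.
The Raven ice shelf system is floating and already displaces its own weight of water, so its melt adds essentially nothing to sea level.
Tesik: 3.35×10^4 Gt = 3.350×10^16 kg; dividing by ρ_w = 1024 kg m⁻³ gives 3.271×10^13 m³ of water.
Total added water ≈ 3.390×10^13 m³ over 3.61×10^14 m² → Δh = 0.0939 m.

≈ 0.0939 m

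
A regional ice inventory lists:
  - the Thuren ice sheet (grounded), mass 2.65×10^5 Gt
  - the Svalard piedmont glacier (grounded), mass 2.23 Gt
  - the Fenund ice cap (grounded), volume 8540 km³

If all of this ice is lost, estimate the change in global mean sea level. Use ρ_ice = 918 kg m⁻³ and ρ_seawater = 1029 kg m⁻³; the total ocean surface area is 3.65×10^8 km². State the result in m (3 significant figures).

≈ 0.726 m

Thuren: 2.65×10^5 Gt = 2.650×10^17 kg; dividing by ρ_w = 1029 kg m⁻³ gives 2.575×10^14 m³ of water.
Svalard: 2.23 Gt = 2.230×10^12 kg; dividing by ρ_w = 1029 kg m⁻³ gives 2.167×10^9 m³ of water.
Fenund: 8540 km³ × (918/1029) = 7619 km³ of water.
Total added water ≈ 2.652×10^14 m³ over 3.65×10^14 m² → Δh = 0.726 m.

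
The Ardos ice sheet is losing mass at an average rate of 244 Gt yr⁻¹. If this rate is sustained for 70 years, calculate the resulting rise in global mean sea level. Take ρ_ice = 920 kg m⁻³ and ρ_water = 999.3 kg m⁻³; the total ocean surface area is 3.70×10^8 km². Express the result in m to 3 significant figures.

Total mass lost = 244 Gt/yr × 70 yr = 1.708×10^4 Gt = 1.708×10^16 kg.
ρ_w = 999.3 kg m⁻³, so water volume = 1.708×10^16 / 999.3 = 1.709×10^13 m³.
Δh = 1.709×10^13 / 3.70×10^14 = 0.0462 m.

≈ 0.0462 m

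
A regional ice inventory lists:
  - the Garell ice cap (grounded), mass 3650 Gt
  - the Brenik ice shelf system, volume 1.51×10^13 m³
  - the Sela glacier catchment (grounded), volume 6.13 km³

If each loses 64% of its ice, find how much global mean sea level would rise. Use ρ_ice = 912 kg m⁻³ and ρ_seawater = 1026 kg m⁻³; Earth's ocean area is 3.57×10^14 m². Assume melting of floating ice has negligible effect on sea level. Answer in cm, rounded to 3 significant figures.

≈ 0.639 cm

Garell: 0.64 × 3650 Gt = 2.336×10^15 kg; dividing by ρ_w = 1026 kg m⁻³ gives 2.277×10^12 m³ of water.
The Brenik ice shelf system is floating and already displaces its own weight of water, so its melt adds essentially nothing to sea level.
Sela: 0.64 × 6.13 km³ × (912/1026) = 3.487 km³ of water.
Total added water ≈ 2.280×10^12 m³ over 3.57×10^14 m² → Δh = 6.39×10^-3 m = 0.639 cm.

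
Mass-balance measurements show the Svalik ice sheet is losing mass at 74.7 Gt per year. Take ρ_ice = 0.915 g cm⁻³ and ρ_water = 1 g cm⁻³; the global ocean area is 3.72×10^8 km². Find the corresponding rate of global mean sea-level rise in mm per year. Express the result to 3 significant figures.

ρ_w = 1 g cm⁻³ = 1000 kg m⁻³. Annual water volume added = 74.7 Gt / ρ_w = 7.470×10^13 kg / 1000 kg m⁻³ = 7.470×10^10 m³.
Δh per year = 7.470×10^10 / 3.72×10^14 = 2.01×10^-4 m = 0.201 mm.

≈ 0.201 mm/yr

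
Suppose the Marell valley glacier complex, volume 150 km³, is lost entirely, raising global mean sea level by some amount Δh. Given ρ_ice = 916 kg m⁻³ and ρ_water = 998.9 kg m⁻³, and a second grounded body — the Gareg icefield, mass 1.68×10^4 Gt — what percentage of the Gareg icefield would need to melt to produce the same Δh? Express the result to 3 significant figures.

Equal sea-level rise means equal mass of meltwater, i.e. equal mass of ice lost.
Ice mass of Marell: 1.374×10^14 kg; ice mass of Gareg: 1.680×10^16 kg.
Fraction required = 1.374×10^14 / 1.680×10^16 = 8.18×10^-3 → 0.818 %.

≈ 0.818 %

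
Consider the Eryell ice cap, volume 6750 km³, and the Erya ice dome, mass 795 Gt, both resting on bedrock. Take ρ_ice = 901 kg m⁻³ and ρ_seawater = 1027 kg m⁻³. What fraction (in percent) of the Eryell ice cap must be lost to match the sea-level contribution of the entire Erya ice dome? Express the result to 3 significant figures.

Equal sea-level rise means equal mass of meltwater, i.e. equal mass of ice lost.
Ice mass of Erya: 7.950×10^14 kg; ice mass of Eryell: 6.082×10^15 kg.
Fraction required = 7.950×10^14 / 6.082×10^15 = 0.131 → 13.1 %.

≈ 13.1 %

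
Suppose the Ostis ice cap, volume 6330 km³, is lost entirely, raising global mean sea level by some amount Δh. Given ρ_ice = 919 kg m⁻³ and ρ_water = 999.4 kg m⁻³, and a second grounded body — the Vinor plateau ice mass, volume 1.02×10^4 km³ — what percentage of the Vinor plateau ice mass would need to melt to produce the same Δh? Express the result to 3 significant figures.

Equal sea-level rise means equal mass of meltwater, i.e. equal mass of ice lost.
Ice mass of Ostis: 5.817×10^15 kg; ice mass of Vinor: 9.374×10^15 kg.
Fraction required = 5.817×10^15 / 9.374×10^15 = 0.621 → 62.1 %.

≈ 62.1 %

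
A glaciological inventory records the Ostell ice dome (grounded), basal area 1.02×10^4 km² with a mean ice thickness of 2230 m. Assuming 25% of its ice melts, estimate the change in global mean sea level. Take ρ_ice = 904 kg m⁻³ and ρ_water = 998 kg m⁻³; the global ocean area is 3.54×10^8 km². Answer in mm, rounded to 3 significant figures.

Ostell: ice volume = 1.02×10^4 km² × 2230 m = 2.275×10^4 km³; 0.25 × 2.275×10^4 × (904/998) = 5151 km³ of water.
Spread over 3.54×10^14 m² of ocean, Δh = 5.151×10^12 / 3.54×10^14 = 0.0146 m = 14.6 mm.

≈ 14.6 mm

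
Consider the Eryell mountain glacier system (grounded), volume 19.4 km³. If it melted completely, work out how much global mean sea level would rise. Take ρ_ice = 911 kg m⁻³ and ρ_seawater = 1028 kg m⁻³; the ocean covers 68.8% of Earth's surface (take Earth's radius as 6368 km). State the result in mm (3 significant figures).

Eryell: 19.4 km³ × (911/1028) = 17.19 km³ of water.
Spread over 3.51×10^14 m² of ocean, Δh = 1.719×10^10 / 3.51×10^14 = 4.90×10^-5 m = 0.0490 mm.

≈ 0.0490 mm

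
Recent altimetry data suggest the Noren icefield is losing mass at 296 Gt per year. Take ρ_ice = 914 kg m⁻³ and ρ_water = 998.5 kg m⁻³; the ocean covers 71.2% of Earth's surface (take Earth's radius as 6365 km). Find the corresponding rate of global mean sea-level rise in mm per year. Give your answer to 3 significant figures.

≈ 0.818 mm/yr

ρ_w = 998.5 kg m⁻³. Annual water volume added = 296 Gt / ρ_w = 2.960×10^14 kg / 998.5 kg m⁻³ = 2.964×10^11 m³.
Δh per year = 2.964×10^11 / 3.62×10^14 = 8.18×10^-4 m = 0.818 mm.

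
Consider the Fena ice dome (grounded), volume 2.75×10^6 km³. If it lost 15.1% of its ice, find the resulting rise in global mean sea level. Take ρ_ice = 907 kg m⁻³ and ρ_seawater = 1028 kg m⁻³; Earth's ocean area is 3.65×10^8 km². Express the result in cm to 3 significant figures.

Fena: 0.151 × 2.75×10^6 km³ × (907/1028) = 3.664×10^5 km³ of water.
Spread over 3.65×10^14 m² of ocean, Δh = 3.664×10^14 / 3.65×10^14 = 1.00 m = 100 cm.

≈ 100 cm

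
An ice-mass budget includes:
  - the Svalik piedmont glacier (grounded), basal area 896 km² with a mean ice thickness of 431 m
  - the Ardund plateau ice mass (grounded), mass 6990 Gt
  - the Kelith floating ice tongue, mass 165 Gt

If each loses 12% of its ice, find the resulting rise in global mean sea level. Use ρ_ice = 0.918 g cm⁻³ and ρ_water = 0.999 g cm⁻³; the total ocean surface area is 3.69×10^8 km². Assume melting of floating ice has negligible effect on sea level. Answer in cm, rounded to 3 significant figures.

≈ 0.239 cm

Svalik: ice volume = 896 km² × 431 m = 386.2 km³; 0.12 × 386.2 × (918/999) = 42.58 km³ of water.
Ardund: 0.12 × 6990 Gt = 8.388×10^14 kg; dividing by ρ_w = 0.999 g cm⁻³ = 999 kg m⁻³ gives 8.396×10^11 m³ of water.
The Kelith floating ice tongue is floating and already displaces its own weight of water, so its melt adds essentially nothing to sea level.
Total added water ≈ 8.822×10^11 m³ over 3.69×10^14 m² → Δh = 2.39×10^-3 m = 0.239 cm.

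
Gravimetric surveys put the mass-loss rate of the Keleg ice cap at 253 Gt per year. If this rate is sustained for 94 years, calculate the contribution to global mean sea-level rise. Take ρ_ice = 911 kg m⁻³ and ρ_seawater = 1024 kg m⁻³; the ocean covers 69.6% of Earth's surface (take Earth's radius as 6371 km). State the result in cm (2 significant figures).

≈ 6.5 cm

Total mass lost = 253 Gt/yr × 94 yr = 2.378×10^4 Gt = 2.378×10^16 kg.
ρ_w = 1024 kg m⁻³, so water volume = 2.378×10^16 / 1024 = 2.322×10^13 m³.
Δh = 2.322×10^13 / 3.55×10^14 = 0.0654 m = 6.5 cm.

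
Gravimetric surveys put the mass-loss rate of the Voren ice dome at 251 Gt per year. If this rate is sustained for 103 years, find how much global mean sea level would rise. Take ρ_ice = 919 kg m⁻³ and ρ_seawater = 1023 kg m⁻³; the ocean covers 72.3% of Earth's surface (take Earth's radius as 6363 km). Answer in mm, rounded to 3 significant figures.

Total mass lost = 251 Gt/yr × 103 yr = 2.585×10^4 Gt = 2.585×10^16 kg.
ρ_w = 1023 kg m⁻³, so water volume = 2.585×10^16 / 1023 = 2.527×10^13 m³.
Δh = 2.527×10^13 / 3.68×10^14 = 0.0687 m = 68.7 mm.

≈ 68.7 mm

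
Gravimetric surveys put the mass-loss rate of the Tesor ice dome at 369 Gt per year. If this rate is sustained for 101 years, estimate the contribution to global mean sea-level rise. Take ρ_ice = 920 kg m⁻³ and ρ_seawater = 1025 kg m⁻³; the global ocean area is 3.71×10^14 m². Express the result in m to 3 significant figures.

≈ 0.0980 m

Total mass lost = 369 Gt/yr × 101 yr = 3.727×10^4 Gt = 3.727×10^16 kg.
ρ_w = 1025 kg m⁻³, so water volume = 3.727×10^16 / 1025 = 3.636×10^13 m³.
Δh = 3.636×10^13 / 3.71×10^14 = 0.0980 m.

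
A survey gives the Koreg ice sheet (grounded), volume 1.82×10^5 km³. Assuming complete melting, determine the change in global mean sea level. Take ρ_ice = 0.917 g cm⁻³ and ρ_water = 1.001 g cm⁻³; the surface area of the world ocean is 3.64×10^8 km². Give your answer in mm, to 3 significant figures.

Koreg: 1.82×10^5 km³ × (917/1001) = 1.667×10^5 km³ of water.
Spread over 3.64×10^14 m² of ocean, Δh = 1.667×10^14 / 3.64×10^14 = 0.458 m = 458 mm.

≈ 458 mm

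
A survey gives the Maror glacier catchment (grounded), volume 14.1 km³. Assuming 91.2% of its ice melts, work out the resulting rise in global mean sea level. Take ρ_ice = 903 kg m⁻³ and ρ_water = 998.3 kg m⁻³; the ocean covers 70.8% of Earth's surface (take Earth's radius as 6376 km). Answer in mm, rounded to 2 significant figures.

Maror: 0.912 × 14.1 km³ × (903/998.3) = 11.63 km³ of water.
Spread over 3.62×10^14 m² of ocean, Δh = 1.163×10^10 / 3.62×10^14 = 3.22×10^-5 m = 0.032 mm.

≈ 0.032 mm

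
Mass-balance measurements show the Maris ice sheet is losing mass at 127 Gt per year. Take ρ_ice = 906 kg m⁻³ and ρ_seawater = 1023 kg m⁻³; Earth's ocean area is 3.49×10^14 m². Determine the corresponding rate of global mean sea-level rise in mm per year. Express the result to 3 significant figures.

≈ 0.356 mm/yr

ρ_w = 1023 kg m⁻³. Annual water volume added = 127 Gt / ρ_w = 1.270×10^14 kg / 1023 kg m⁻³ = 1.241×10^11 m³.
Δh per year = 1.241×10^11 / 3.49×10^14 = 3.56×10^-4 m = 0.356 mm.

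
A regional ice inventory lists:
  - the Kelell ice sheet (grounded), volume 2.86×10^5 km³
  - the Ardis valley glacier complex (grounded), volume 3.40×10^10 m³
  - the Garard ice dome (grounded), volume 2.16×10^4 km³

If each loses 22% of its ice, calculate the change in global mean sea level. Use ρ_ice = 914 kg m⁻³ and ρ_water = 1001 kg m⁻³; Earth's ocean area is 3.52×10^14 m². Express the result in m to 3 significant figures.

≈ 0.176 m

Kelell: 0.22 × 2.86×10^5 km³ × (914/1001) = 5.745×10^4 km³ of water.
Ardis: 0.22 × 3.40×10^10 m³ × (914/1001) = 6.830×10^9 m³ of water.
Garard: 0.22 × 2.16×10^4 km³ × (914/1001) = 4339 km³ of water.
Total added water ≈ 6.180×10^13 m³ over 3.52×10^14 m² → Δh = 0.176 m.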